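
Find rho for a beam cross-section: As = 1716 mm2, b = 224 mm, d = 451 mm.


rho = As / (b * d)
= 1716 / (224 * 451)
= 0.017

0.017


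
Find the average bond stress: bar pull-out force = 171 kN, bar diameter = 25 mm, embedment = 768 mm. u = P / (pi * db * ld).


u = P / (pi * db * ld)
= 171 * 1000 / (pi * 25 * 768)
= 2.835 MPa

2.835


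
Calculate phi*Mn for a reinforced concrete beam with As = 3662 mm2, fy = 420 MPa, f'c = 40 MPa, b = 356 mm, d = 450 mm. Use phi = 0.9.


a = As * fy / (0.85 * f'c * b)
= 3662 * 420 / (0.85 * 40 * 356)
= 127.0687 mm
Mn = As * fy * (d - a/2) / 10^6
= 594.3996 kN-m
phi*Mn = 0.9 * 594.3996 = 534.96 kN-m

534.96


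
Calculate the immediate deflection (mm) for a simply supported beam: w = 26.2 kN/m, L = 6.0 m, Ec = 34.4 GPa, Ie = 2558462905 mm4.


Convert: L = 6.0 m = 6000 mm, Ec = 34.4 GPa = 34400 MPa
delta = 5 * 26.2 * 6000^4 / (384 * 34400 * 2558462905)
= 5.02 mm

5.02


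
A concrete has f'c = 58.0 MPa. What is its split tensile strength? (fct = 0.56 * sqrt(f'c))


fct = 0.56 * sqrt(58.0)
= 0.56 * 7.616
= 4.265 MPa

4.265


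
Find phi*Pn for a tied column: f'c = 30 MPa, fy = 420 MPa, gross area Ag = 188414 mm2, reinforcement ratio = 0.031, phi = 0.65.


Ast = rho * Ag = 0.031 * 188414 = 5840.834 mm2
phi*Pn = 0.65 * 0.80 * (0.85 * 30 * (188414 - 5840.834) + 420 * 5840.834) / 1000
= 3696.56 kN

3696.56


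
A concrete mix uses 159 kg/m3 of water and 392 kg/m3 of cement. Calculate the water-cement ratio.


w/c = water / cement
w/c = 159 / 392 = 0.406

0.406


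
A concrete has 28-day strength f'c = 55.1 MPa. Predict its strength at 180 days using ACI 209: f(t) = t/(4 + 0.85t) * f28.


f(180) = 180 / (4 + 0.85 * 180) * 55.1
= 180 / 157.0 * 55.1
= 63.17 MPa

63.17


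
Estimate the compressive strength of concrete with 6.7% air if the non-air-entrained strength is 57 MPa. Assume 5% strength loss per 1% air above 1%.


Strength loss = (6.7 - 1) * 5 = 28.5%
f'c = 57 * (1 - 28.5/100)
= 40.76 MPa

40.76


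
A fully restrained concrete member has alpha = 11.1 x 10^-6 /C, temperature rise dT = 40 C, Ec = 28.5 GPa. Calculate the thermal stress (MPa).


sigma = alpha * dT * Ec
= 11.1e-6 * 40 * 28.5 * 1000
= 12.654 MPa

12.654


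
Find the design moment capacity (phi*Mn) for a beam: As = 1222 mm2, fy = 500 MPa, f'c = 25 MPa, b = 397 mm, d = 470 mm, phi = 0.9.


a = As * fy / (0.85 * f'c * b)
= 1222 * 500 / (0.85 * 25 * 397)
= 72.4255 mm
Mn = As * fy * (d - a/2) / 10^6
= 265.044 kN-m
phi*Mn = 0.9 * 265.044 = 238.54 kN-m

238.54


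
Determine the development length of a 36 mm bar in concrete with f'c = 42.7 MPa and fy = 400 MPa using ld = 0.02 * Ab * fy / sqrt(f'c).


Ab = pi * 36^2 / 4 = 1017.876 mm2
ld = 0.02 * 1017.876 * 400 / sqrt(42.7)
= 1246.2 mm

1246.2


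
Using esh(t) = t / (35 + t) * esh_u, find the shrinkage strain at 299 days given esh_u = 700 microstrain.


esh(299) = 299 / (35 + 299) * 700
= 299 / 334 * 700
= 626.6 microstrain

626.6


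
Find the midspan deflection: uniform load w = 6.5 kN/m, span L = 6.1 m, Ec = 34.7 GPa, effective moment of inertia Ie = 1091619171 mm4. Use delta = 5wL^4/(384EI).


Convert: L = 6.1 m = 6100 mm, Ec = 34.7 GPa = 34700 MPa
delta = 5 * 6.5 * 6100^4 / (384 * 34700 * 1091619171)
= 3.09 mm

3.09


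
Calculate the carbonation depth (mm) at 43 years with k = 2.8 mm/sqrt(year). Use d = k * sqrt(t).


depth = k * sqrt(t)
= 2.8 * sqrt(43)
= 18.36 mm

18.36


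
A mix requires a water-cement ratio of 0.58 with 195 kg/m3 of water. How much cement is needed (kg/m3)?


Cement = water / (w/c)
= 195 / 0.58
= 336.2 kg/m3

336.2


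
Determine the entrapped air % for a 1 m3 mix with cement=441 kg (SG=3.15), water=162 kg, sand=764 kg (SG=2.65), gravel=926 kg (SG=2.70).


Vol cement = 441 / (3.15 * 1000) = 0.14 m3
Vol water = 162 / 1000 = 0.162 m3
Vol sand = 764 / (2.65 * 1000) = 0.288302 m3
Vol gravel = 926 / (2.70 * 1000) = 0.342963 m3
Total solid + water volume = 0.933265 m3
Air = (1 - 0.933265) * 100 = 6.67%

6.67


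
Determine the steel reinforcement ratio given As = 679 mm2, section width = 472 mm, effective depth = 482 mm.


rho = As / (b * d)
= 679 / (472 * 482)
= 0.003

0.003


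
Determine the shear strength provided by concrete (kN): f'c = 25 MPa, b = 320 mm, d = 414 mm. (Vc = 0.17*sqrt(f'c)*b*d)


Vc = 0.17 * sqrt(25) * 320 * 414 / 1000
= 112.61 kN

112.61


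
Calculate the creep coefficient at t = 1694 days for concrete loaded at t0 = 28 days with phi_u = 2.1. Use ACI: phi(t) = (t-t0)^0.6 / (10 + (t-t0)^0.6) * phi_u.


dt = 1694 - 28 = 1666
phi = 1666^0.6 / (10 + 1666^0.6) * 2.1
= 1.881

1.881


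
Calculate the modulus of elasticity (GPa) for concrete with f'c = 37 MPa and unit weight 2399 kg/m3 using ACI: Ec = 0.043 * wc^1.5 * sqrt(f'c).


Ec = 0.043 * 2399^1.5 * sqrt(37) / 1000
= 30.73 GPa

30.73


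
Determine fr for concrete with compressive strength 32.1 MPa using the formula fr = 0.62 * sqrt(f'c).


fr = 0.62 * sqrt(32.1)
= 3.513 MPa

3.513


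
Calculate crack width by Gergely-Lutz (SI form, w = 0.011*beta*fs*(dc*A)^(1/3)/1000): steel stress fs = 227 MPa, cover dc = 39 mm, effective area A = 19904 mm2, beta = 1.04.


w = 0.011 * beta * fs * (dc * A)^(1/3) / 1000
= 0.011 * 1.04 * 227 * (39 * 19904)^(1/3) / 1000
= 0.239 mm

0.239


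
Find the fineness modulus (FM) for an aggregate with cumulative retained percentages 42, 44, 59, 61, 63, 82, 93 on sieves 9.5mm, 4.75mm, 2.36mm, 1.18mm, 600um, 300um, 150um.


FM = sum(cumulative % retained) / 100
= 444 / 100
= 4.44

4.44


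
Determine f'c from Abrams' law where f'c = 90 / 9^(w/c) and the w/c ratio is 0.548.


f'c = 90 / 9^0.548
= 90 / 3.334
= 27.0 MPa

27.0


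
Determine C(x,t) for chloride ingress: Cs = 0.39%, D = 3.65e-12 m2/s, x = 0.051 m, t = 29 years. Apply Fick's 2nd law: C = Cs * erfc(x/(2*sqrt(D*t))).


t_seconds = 29 * 365.25 * 24 * 3600 = 915170400.0 s
arg = 0.051 / (2 * sqrt(3.65e-12 * 915170400.0))
= 0.4412
erfc(0.4412) = 0.5327
C = 0.39 * 0.5327 = 0.2077%

0.2077


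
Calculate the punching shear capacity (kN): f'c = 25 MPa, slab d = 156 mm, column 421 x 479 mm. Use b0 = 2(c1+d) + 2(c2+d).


b0 = 2*(421 + 156) + 2*(479 + 156) = 2424 mm
Vc = 0.33 * sqrt(25) * 2424 * 156 / 1000
= 623.94 kN

623.94


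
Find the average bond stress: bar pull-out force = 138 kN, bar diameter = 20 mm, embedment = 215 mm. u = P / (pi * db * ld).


u = P / (pi * db * ld)
= 138 * 1000 / (pi * 20 * 215)
= 10.216 MPa

10.216


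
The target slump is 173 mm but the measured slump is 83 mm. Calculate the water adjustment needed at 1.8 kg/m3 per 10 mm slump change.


Difference = 173 - 83 = 90 mm
Water adjustment = 90 * 1.8 / 10 = 16.2 kg/m3

16.2


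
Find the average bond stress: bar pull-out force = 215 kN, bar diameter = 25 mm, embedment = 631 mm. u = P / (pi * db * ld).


u = P / (pi * db * ld)
= 215 * 1000 / (pi * 25 * 631)
= 4.338 MPa

4.338


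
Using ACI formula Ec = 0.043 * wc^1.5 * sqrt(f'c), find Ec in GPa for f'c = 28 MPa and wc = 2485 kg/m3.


Ec = 0.043 * 2485^1.5 * sqrt(28) / 1000
= 28.19 GPa

28.19


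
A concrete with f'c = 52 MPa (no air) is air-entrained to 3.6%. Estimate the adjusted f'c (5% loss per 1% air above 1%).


Strength loss = (3.6 - 1) * 5 = 13.0%
f'c = 52 * (1 - 13.0/100)
= 45.24 MPa

45.24


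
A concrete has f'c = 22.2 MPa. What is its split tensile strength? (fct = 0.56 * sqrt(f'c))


fct = 0.56 * sqrt(22.2)
= 0.56 * 4.712
= 2.639 MPa

2.639


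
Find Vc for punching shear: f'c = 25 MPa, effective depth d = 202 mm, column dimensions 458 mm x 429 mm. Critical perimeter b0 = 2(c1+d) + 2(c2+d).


b0 = 2*(458 + 202) + 2*(429 + 202) = 2582 mm
Vc = 0.33 * sqrt(25) * 2582 * 202 / 1000
= 860.58 kN

860.58


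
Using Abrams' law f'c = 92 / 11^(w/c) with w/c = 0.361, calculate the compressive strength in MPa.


f'c = 92 / 11^0.361
= 92 / 2.377
= 38.71 MPa

38.71


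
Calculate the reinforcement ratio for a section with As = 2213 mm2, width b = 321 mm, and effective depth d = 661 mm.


rho = As / (b * d)
= 2213 / (321 * 661)
= 0.0104

0.0104


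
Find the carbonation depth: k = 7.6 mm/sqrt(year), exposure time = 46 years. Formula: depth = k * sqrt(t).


depth = k * sqrt(t)
= 7.6 * sqrt(46)
= 51.55 mm

51.55


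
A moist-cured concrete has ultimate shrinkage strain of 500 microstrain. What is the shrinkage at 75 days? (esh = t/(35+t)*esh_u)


esh(75) = 75 / (35 + 75) * 500
= 75 / 110 * 500
= 340.9 microstrain

340.9


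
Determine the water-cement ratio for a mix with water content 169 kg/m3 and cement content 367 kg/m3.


w/c = water / cement
w/c = 169 / 367 = 0.46

0.46


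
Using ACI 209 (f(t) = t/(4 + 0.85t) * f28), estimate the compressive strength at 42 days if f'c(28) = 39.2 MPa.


f(42) = 42 / (4 + 0.85 * 42) * 39.2
= 42 / 39.7 * 39.2
= 41.47 MPa

41.47


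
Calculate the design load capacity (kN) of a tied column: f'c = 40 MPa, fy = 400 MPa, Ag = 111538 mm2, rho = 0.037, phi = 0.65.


Ast = rho * Ag = 0.037 * 111538 = 4126.906 mm2
phi*Pn = 0.65 * 0.80 * (0.85 * 40 * (111538 - 4126.906) + 400 * 4126.906) / 1000
= 2757.42 kN

2757.42


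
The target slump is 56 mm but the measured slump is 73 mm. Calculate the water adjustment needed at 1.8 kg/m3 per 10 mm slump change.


Difference = 56 - 73 = -17 mm
Water adjustment = -17 * 1.8 / 10 = -3.1 kg/m3

-3.1


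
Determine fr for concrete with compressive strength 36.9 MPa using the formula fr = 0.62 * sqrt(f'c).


fr = 0.62 * sqrt(36.9)
= 3.766 MPa

3.766


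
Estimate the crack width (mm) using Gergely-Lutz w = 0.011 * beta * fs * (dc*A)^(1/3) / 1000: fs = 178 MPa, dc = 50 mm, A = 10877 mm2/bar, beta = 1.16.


w = 0.011 * beta * fs * (dc * A)^(1/3) / 1000
= 0.011 * 1.16 * 178 * (50 * 10877)^(1/3) / 1000
= 0.185 mm

0.185


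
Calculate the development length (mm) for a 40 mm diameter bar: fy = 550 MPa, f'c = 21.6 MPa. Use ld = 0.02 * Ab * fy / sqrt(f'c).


Ab = pi * 40^2 / 4 = 1256.637 mm2
ld = 0.02 * 1256.637 * 550 / sqrt(21.6)
= 2974.2 mm

2974.2


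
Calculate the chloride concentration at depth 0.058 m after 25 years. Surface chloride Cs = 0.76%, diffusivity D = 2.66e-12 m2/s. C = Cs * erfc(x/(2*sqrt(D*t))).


t_seconds = 25 * 365.25 * 24 * 3600 = 788940000.0 s
arg = 0.058 / (2 * sqrt(2.66e-12 * 788940000.0))
= 0.633
erfc(0.633) = 0.3706
C = 0.76 * 0.3706 = 0.2817%

0.2817


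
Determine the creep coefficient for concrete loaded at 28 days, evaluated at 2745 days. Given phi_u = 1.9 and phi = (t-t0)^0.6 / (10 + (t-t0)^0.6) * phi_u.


dt = 2745 - 28 = 2717
phi = 2717^0.6 / (10 + 2717^0.6) * 1.9
= 1.748

1.748


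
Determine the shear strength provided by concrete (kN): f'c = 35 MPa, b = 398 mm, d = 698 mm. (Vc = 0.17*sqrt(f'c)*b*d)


Vc = 0.17 * sqrt(35) * 398 * 698 / 1000
= 279.4 kN

279.4


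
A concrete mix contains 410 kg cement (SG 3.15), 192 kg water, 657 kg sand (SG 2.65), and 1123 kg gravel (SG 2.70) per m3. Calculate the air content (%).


Vol cement = 410 / (3.15 * 1000) = 0.130159 m3
Vol water = 192 / 1000 = 0.192 m3
Vol sand = 657 / (2.65 * 1000) = 0.247925 m3
Vol gravel = 1123 / (2.70 * 1000) = 0.415926 m3
Total solid + water volume = 0.986009 m3
Air = (1 - 0.986009) * 100 = 1.4%

1.4


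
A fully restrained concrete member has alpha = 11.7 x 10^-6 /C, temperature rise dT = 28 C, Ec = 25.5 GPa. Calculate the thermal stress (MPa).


sigma = alpha * dT * Ec
= 11.7e-6 * 28 * 25.5 * 1000
= 8.354 MPa

8.354


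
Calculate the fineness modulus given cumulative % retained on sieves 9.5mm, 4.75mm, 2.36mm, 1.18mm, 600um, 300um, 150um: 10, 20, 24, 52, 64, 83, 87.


FM = sum(cumulative % retained) / 100
= 340 / 100
= 3.4

3.4


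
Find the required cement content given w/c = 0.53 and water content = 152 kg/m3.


Cement = water / (w/c)
= 152 / 0.53
= 286.8 kg/m3

286.8


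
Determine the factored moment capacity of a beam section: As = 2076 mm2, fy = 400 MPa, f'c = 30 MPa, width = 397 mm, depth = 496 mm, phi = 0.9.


a = As * fy / (0.85 * f'c * b)
= 2076 * 400 / (0.85 * 30 * 397)
= 82.027 mm
Mn = As * fy * (d - a/2) / 10^6
= 377.8208 kN-m
phi*Mn = 0.9 * 377.8208 = 340.04 kN-m

340.04


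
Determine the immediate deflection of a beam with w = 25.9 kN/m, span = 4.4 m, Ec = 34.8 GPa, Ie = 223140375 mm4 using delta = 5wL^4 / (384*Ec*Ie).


Convert: L = 4.4 m = 4400 mm, Ec = 34.8 GPa = 34800 MPa
delta = 5 * 25.9 * 4400^4 / (384 * 34800 * 223140375)
= 16.28 mm

16.28


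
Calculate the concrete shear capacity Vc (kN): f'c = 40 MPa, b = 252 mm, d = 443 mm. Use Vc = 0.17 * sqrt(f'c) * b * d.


Vc = 0.17 * sqrt(40) * 252 * 443 / 1000
= 120.03 kN

120.03


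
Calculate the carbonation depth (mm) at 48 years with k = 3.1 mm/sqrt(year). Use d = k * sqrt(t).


depth = k * sqrt(t)
= 3.1 * sqrt(48)
= 21.48 mm

21.48


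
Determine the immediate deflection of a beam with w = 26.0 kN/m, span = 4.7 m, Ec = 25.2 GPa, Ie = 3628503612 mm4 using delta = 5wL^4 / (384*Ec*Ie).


Convert: L = 4.7 m = 4700 mm, Ec = 25.2 GPa = 25200 MPa
delta = 5 * 26.0 * 4700^4 / (384 * 25200 * 3628503612)
= 1.81 mm

1.81


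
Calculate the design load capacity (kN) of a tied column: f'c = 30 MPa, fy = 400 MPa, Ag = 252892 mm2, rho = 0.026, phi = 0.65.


Ast = rho * Ag = 0.026 * 252892 = 6575.192 mm2
phi*Pn = 0.65 * 0.80 * (0.85 * 30 * (252892 - 6575.192) + 400 * 6575.192) / 1000
= 4633.8 kN

4633.8


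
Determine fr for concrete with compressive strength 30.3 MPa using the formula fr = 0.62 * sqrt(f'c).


fr = 0.62 * sqrt(30.3)
= 3.413 MPa

3.413


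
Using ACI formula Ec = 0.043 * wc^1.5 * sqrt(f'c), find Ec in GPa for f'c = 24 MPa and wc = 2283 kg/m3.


Ec = 0.043 * 2283^1.5 * sqrt(24) / 1000
= 22.98 GPa

22.98


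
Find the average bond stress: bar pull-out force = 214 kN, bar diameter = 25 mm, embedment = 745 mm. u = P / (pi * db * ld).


u = P / (pi * db * ld)
= 214 * 1000 / (pi * 25 * 745)
= 3.657 MPa

3.657


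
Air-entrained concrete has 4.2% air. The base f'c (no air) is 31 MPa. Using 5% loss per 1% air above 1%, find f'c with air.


Strength loss = (4.2 - 1) * 5 = 16.0%
f'c = 31 * (1 - 16.0/100)
= 26.04 MPa

26.04


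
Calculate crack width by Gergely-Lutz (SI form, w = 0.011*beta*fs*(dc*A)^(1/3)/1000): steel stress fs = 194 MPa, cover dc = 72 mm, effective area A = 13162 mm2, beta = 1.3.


w = 0.011 * beta * fs * (dc * A)^(1/3) / 1000
= 0.011 * 1.3 * 194 * (72 * 13162)^(1/3) / 1000
= 0.272 mm

0.272


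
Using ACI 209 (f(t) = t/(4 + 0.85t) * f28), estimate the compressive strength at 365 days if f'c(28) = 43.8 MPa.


f(365) = 365 / (4 + 0.85 * 365) * 43.8
= 365 / 314.25 * 43.8
= 50.87 MPa

50.87


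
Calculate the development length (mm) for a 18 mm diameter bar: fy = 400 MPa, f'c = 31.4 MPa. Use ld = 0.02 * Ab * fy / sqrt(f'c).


Ab = pi * 18^2 / 4 = 254.469 mm2
ld = 0.02 * 254.469 * 400 / sqrt(31.4)
= 363.3 mm

363.3


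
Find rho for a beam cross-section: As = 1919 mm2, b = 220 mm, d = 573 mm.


rho = As / (b * d)
= 1919 / (220 * 573)
= 0.0152

0.0152


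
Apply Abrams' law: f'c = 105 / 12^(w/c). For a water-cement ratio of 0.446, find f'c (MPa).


f'c = 105 / 12^0.446
= 105 / 3.029
= 34.66 MPa

34.66


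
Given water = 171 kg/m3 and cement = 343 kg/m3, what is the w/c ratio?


w/c = water / cement
w/c = 171 / 343 = 0.499

0.499


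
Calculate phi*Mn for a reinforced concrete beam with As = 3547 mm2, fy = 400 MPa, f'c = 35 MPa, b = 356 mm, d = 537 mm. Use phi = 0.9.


a = As * fy / (0.85 * f'c * b)
= 3547 * 400 / (0.85 * 35 * 356)
= 133.9628 mm
Mn = As * fy * (d - a/2) / 10^6
= 666.8624 kN-m
phi*Mn = 0.9 * 666.8624 = 600.18 kN-m

600.18


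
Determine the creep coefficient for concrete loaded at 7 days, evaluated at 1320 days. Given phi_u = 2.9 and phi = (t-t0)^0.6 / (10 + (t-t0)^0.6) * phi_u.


dt = 1320 - 7 = 1313
phi = 1313^0.6 / (10 + 1313^0.6) * 2.9
= 2.556

2.556


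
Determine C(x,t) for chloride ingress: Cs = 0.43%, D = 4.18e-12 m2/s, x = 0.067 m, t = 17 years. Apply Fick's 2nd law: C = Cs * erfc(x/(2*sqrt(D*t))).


t_seconds = 17 * 365.25 * 24 * 3600 = 536479200.0 s
arg = 0.067 / (2 * sqrt(4.18e-12 * 536479200.0))
= 0.7074
erfc(0.7074) = 0.3171
C = 0.43 * 0.3171 = 0.1363%

0.1363


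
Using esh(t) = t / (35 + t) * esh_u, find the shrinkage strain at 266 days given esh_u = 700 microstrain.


esh(266) = 266 / (35 + 266) * 700
= 266 / 301 * 700
= 618.6 microstrain

618.6


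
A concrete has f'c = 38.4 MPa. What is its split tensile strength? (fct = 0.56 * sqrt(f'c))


fct = 0.56 * sqrt(38.4)
= 0.56 * 6.197
= 3.47 MPa

3.47


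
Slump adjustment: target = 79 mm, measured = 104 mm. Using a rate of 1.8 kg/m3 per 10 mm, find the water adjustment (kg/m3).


Difference = 79 - 104 = -25 mm
Water adjustment = -25 * 1.8 / 10 = -4.5 kg/m3

-4.5


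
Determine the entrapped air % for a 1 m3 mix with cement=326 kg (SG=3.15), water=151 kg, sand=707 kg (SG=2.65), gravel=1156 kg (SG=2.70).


Vol cement = 326 / (3.15 * 1000) = 0.103492 m3
Vol water = 151 / 1000 = 0.151 m3
Vol sand = 707 / (2.65 * 1000) = 0.266792 m3
Vol gravel = 1156 / (2.70 * 1000) = 0.428148 m3
Total solid + water volume = 0.949433 m3
Air = (1 - 0.949433) * 100 = 5.06%

5.06


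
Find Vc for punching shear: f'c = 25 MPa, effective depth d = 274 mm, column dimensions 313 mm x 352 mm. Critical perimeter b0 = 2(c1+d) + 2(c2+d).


b0 = 2*(313 + 274) + 2*(352 + 274) = 2426 mm
Vc = 0.33 * sqrt(25) * 2426 * 274 / 1000
= 1096.79 kN

1096.79


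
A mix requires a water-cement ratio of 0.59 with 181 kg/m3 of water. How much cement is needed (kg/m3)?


Cement = water / (w/c)
= 181 / 0.59
= 306.8 kg/m3

306.8


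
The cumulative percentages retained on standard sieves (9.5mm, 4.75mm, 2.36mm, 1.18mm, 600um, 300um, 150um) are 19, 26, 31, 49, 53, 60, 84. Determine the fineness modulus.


FM = sum(cumulative % retained) / 100
= 322 / 100
= 3.22

3.22


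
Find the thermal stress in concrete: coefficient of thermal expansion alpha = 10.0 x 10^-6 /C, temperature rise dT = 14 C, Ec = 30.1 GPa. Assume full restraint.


sigma = alpha * dT * Ec
= 10.0e-6 * 14 * 30.1 * 1000
= 4.214 MPa

4.214


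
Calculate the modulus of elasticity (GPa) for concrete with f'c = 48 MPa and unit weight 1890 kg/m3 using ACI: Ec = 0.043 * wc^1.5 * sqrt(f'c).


Ec = 0.043 * 1890^1.5 * sqrt(48) / 1000
= 24.48 GPa

24.48


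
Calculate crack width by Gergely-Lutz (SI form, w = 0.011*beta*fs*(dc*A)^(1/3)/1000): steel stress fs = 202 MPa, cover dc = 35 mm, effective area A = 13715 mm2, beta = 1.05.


w = 0.011 * beta * fs * (dc * A)^(1/3) / 1000
= 0.011 * 1.05 * 202 * (35 * 13715)^(1/3) / 1000
= 0.183 mm

0.183


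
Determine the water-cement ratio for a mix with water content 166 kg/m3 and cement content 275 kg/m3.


w/c = water / cement
w/c = 166 / 275 = 0.604

0.604


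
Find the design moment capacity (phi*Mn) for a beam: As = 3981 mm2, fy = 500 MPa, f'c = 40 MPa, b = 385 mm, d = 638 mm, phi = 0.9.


a = As * fy / (0.85 * f'c * b)
= 3981 * 500 / (0.85 * 40 * 385)
= 152.0626 mm
Mn = As * fy * (d - a/2) / 10^6
= 1118.5987 kN-m
phi*Mn = 0.9 * 1118.5987 = 1006.74 kN-m

1006.74


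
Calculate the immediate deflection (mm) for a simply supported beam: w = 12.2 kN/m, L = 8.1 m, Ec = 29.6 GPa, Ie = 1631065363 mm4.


Convert: L = 8.1 m = 8100 mm, Ec = 29.6 GPa = 29600 MPa
delta = 5 * 12.2 * 8100^4 / (384 * 29600 * 1631065363)
= 14.16 mm

14.16


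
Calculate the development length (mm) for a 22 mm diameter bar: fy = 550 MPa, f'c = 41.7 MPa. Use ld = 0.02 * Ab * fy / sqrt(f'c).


Ab = pi * 22^2 / 4 = 380.133 mm2
ld = 0.02 * 380.133 * 550 / sqrt(41.7)
= 647.5 mm

647.5


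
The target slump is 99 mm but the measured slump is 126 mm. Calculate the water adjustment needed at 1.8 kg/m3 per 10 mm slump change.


Difference = 99 - 126 = -27 mm
Water adjustment = -27 * 1.8 / 10 = -4.9 kg/m3

-4.9


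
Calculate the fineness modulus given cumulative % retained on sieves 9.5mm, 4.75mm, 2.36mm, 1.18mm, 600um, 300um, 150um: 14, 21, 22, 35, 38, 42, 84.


FM = sum(cumulative % retained) / 100
= 256 / 100
= 2.56

2.56


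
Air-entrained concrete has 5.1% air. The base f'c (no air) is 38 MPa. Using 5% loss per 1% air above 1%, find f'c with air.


Strength loss = (5.1 - 1) * 5 = 20.5%
f'c = 38 * (1 - 20.5/100)
= 30.21 MPa

30.21


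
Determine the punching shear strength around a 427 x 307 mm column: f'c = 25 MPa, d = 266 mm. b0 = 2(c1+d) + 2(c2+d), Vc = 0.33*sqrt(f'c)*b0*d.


b0 = 2*(427 + 266) + 2*(307 + 266) = 2532 mm
Vc = 0.33 * sqrt(25) * 2532 * 266 / 1000
= 1111.29 kN

1111.29


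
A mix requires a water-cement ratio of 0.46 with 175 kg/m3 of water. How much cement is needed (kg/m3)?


Cement = water / (w/c)
= 175 / 0.46
= 380.4 kg/m3

380.4


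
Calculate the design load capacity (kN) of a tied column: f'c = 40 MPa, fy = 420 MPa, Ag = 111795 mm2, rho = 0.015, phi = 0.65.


Ast = rho * Ag = 0.015 * 111795 = 1676.925 mm2
phi*Pn = 0.65 * 0.80 * (0.85 * 40 * (111795 - 1676.925) + 420 * 1676.925) / 1000
= 2313.13 kN

2313.13


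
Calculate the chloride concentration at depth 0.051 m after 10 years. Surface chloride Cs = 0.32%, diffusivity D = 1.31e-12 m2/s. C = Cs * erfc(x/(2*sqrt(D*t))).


t_seconds = 10 * 365.25 * 24 * 3600 = 315576000.0 s
arg = 0.051 / (2 * sqrt(1.31e-12 * 315576000.0))
= 1.2542
erfc(1.2542) = 0.0761
C = 0.32 * 0.0761 = 0.0244%

0.0244


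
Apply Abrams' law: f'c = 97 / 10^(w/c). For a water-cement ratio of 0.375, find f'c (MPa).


f'c = 97 / 10^0.375
= 97 / 2.371
= 40.9 MPa

40.9


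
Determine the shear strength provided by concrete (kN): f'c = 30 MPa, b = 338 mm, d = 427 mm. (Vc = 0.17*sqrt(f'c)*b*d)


Vc = 0.17 * sqrt(30) * 338 * 427 / 1000
= 134.39 kN

134.39


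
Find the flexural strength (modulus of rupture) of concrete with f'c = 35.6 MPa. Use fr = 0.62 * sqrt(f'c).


fr = 0.62 * sqrt(35.6)
= 3.699 MPa

3.699


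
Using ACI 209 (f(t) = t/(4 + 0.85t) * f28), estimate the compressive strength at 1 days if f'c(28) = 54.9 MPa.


f(1) = 1 / (4 + 0.85 * 1) * 54.9
= 1 / 4.85 * 54.9
= 11.32 MPa

11.32


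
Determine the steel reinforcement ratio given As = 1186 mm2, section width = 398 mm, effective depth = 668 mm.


rho = As / (b * d)
= 1186 / (398 * 668)
= 0.0045

0.0045


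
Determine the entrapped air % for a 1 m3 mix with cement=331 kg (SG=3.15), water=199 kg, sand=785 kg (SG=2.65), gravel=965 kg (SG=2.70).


Vol cement = 331 / (3.15 * 1000) = 0.105079 m3
Vol water = 199 / 1000 = 0.199 m3
Vol sand = 785 / (2.65 * 1000) = 0.296226 m3
Vol gravel = 965 / (2.70 * 1000) = 0.357407 m3
Total solid + water volume = 0.957713 m3
Air = (1 - 0.957713) * 100 = 4.23%

4.23


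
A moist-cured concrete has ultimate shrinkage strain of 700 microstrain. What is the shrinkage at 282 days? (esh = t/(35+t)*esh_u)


esh(282) = 282 / (35 + 282) * 700
= 282 / 317 * 700
= 622.7 microstrain

622.7


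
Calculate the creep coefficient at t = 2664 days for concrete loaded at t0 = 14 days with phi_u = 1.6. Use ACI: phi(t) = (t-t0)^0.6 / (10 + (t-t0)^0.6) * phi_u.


dt = 2664 - 14 = 2650
phi = 2650^0.6 / (10 + 2650^0.6) * 1.6
= 1.47

1.47


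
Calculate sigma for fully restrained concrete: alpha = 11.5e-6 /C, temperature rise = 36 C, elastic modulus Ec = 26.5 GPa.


sigma = alpha * dT * Ec
= 11.5e-6 * 36 * 26.5 * 1000
= 10.971 MPa

10.971


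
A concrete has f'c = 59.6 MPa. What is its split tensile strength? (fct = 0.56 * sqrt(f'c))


fct = 0.56 * sqrt(59.6)
= 0.56 * 7.72
= 4.323 MPa

4.323


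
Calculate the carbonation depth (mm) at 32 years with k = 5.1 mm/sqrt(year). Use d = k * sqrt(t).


depth = k * sqrt(t)
= 5.1 * sqrt(32)
= 28.85 mm

28.85


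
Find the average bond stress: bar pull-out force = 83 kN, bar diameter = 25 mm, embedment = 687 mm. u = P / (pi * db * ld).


u = P / (pi * db * ld)
= 83 * 1000 / (pi * 25 * 687)
= 1.538 MPa

1.538


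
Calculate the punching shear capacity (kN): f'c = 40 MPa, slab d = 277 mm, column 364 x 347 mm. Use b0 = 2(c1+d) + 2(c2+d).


b0 = 2*(364 + 277) + 2*(347 + 277) = 2530 mm
Vc = 0.33 * sqrt(40) * 2530 * 277 / 1000
= 1462.66 kN

1462.66


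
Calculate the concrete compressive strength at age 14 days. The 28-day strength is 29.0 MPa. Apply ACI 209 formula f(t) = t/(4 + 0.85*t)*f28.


f(14) = 14 / (4 + 0.85 * 14) * 29.0
= 14 / 15.9 * 29.0
= 25.53 MPa

25.53


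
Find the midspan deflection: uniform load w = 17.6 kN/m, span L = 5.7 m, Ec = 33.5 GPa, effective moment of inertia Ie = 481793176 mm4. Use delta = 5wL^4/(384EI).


Convert: L = 5.7 m = 5700 mm, Ec = 33.5 GPa = 33500 MPa
delta = 5 * 17.6 * 5700^4 / (384 * 33500 * 481793176)
= 14.99 mm

14.99


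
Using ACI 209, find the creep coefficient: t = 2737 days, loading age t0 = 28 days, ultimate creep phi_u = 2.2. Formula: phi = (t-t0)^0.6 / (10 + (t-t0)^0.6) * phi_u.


dt = 2737 - 28 = 2709
phi = 2709^0.6 / (10 + 2709^0.6) * 2.2
= 2.024

2.024


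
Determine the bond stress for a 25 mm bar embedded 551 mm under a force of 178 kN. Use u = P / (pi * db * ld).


u = P / (pi * db * ld)
= 178 * 1000 / (pi * 25 * 551)
= 4.113 MPa

4.113


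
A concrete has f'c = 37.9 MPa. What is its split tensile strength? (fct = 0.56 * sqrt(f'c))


fct = 0.56 * sqrt(37.9)
= 0.56 * 6.156
= 3.448 MPa

3.448


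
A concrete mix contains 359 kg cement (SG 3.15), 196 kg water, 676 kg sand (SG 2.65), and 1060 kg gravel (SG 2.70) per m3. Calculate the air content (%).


Vol cement = 359 / (3.15 * 1000) = 0.113968 m3
Vol water = 196 / 1000 = 0.196 m3
Vol sand = 676 / (2.65 * 1000) = 0.255094 m3
Vol gravel = 1060 / (2.70 * 1000) = 0.392593 m3
Total solid + water volume = 0.957655 m3
Air = (1 - 0.957655) * 100 = 4.23%

4.23


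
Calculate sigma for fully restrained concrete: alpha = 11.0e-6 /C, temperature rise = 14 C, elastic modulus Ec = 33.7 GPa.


sigma = alpha * dT * Ec
= 11.0e-6 * 14 * 33.7 * 1000
= 5.19 MPa

5.19


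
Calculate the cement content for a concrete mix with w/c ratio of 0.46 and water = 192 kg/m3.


Cement = water / (w/c)
= 192 / 0.46
= 417.4 kg/m3

417.4


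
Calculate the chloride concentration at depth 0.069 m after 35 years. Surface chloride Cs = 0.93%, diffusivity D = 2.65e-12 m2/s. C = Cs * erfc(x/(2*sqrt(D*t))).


t_seconds = 35 * 365.25 * 24 * 3600 = 1104516000.0 s
arg = 0.069 / (2 * sqrt(2.65e-12 * 1104516000.0))
= 0.6377
erfc(0.6377) = 0.3671
C = 0.93 * 0.3671 = 0.3414%

0.3414


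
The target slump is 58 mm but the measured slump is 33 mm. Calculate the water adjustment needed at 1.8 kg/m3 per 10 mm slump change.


Difference = 58 - 33 = 25 mm
Water adjustment = 25 * 1.8 / 10 = 4.5 kg/m3

4.5


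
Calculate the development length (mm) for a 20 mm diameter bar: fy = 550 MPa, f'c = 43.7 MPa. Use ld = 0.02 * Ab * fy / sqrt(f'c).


Ab = pi * 20^2 / 4 = 314.159 mm2
ld = 0.02 * 314.159 * 550 / sqrt(43.7)
= 522.8 mm

522.8


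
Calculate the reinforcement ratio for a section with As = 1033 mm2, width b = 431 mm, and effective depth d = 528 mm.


rho = As / (b * d)
= 1033 / (431 * 528)
= 0.0045

0.0045


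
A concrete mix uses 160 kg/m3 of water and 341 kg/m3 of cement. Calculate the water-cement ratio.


w/c = water / cement
w/c = 160 / 341 = 0.469

0.469


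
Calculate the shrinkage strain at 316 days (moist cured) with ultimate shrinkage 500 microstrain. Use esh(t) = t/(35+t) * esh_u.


esh(316) = 316 / (35 + 316) * 500
= 316 / 351 * 500
= 450.1 microstrain

450.1


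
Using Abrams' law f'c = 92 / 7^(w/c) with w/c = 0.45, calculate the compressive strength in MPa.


f'c = 92 / 7^0.45
= 92 / 2.4
= 38.33 MPa

38.33


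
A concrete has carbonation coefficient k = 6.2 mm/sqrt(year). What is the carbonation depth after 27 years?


depth = k * sqrt(t)
= 6.2 * sqrt(27)
= 32.22 mm

32.22


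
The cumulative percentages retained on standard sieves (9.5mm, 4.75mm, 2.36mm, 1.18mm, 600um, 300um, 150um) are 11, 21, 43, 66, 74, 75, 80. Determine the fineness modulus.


FM = sum(cumulative % retained) / 100
= 370 / 100
= 3.7

3.7


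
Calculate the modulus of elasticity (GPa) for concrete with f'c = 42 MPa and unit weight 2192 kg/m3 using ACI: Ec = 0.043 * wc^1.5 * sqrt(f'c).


Ec = 0.043 * 2192^1.5 * sqrt(42) / 1000
= 28.6 GPa

28.6


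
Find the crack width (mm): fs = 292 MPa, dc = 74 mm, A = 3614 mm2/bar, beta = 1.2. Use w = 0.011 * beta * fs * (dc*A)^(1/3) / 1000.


w = 0.011 * beta * fs * (dc * A)^(1/3) / 1000
= 0.011 * 1.2 * 292 * (74 * 3614)^(1/3) / 1000
= 0.248 mm

0.248


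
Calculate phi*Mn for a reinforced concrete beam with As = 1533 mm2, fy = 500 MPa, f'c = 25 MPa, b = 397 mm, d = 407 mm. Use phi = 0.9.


a = As * fy / (0.85 * f'c * b)
= 1533 * 500 / (0.85 * 25 * 397)
= 90.8579 mm
Mn = As * fy * (d - a/2) / 10^6
= 277.1442 kN-m
phi*Mn = 0.9 * 277.1442 = 249.43 kN-m

249.43


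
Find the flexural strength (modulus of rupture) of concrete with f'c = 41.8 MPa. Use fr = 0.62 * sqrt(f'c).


fr = 0.62 * sqrt(41.8)
= 4.008 MPa

4.008


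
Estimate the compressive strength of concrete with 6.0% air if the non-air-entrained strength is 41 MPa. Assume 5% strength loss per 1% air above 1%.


Strength loss = (6.0 - 1) * 5 = 25.0%
f'c = 41 * (1 - 25.0/100)
= 30.75 MPa

30.75


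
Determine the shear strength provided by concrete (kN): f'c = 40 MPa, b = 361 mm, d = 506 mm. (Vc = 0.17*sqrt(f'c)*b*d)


Vc = 0.17 * sqrt(40) * 361 * 506 / 1000
= 196.4 kN

196.4


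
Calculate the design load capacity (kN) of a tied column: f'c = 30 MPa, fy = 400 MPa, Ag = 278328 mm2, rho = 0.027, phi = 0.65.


Ast = rho * Ag = 0.027 * 278328 = 7514.856 mm2
phi*Pn = 0.65 * 0.80 * (0.85 * 30 * (278328 - 7514.856) + 400 * 7514.856) / 1000
= 5154.07 kN

5154.07


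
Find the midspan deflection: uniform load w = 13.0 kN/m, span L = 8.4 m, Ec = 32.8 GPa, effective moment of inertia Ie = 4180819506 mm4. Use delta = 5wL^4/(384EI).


Convert: L = 8.4 m = 8400 mm, Ec = 32.8 GPa = 32800 MPa
delta = 5 * 13.0 * 8400^4 / (384 * 32800 * 4180819506)
= 6.15 mm

6.15


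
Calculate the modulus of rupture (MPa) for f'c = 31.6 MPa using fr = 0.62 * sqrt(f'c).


fr = 0.62 * sqrt(31.6)
= 3.485 MPa

3.485


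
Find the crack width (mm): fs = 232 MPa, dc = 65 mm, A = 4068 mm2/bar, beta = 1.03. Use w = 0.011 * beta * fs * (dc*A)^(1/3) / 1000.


w = 0.011 * beta * fs * (dc * A)^(1/3) / 1000
= 0.011 * 1.03 * 232 * (65 * 4068)^(1/3) / 1000
= 0.169 mm

0.169


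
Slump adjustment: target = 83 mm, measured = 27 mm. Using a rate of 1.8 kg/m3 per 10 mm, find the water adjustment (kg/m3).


Difference = 83 - 27 = 56 mm
Water adjustment = 56 * 1.8 / 10 = 10.1 kg/m3

10.1


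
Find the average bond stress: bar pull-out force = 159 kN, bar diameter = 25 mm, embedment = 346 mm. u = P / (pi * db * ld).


u = P / (pi * db * ld)
= 159 * 1000 / (pi * 25 * 346)
= 5.851 MPa

5.851


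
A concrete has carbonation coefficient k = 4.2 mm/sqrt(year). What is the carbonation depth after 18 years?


depth = k * sqrt(t)
= 4.2 * sqrt(18)
= 17.82 mm

17.82


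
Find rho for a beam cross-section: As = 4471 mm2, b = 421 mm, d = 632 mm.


rho = As / (b * d)
= 4471 / (421 * 632)
= 0.0168

0.0168


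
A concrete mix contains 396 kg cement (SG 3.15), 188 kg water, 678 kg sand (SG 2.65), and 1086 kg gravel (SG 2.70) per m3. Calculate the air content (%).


Vol cement = 396 / (3.15 * 1000) = 0.125714 m3
Vol water = 188 / 1000 = 0.188 m3
Vol sand = 678 / (2.65 * 1000) = 0.255849 m3
Vol gravel = 1086 / (2.70 * 1000) = 0.402222 m3
Total solid + water volume = 0.971786 m3
Air = (1 - 0.971786) * 100 = 2.82%

2.82


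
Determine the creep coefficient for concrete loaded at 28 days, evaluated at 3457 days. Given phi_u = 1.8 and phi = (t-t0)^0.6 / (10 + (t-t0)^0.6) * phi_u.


dt = 3457 - 28 = 3429
phi = 3429^0.6 / (10 + 3429^0.6) * 1.8
= 1.673

1.673


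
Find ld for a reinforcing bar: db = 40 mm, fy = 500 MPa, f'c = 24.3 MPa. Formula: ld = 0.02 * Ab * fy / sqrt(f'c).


Ab = pi * 40^2 / 4 = 1256.637 mm2
ld = 0.02 * 1256.637 * 500 / sqrt(24.3)
= 2549.2 mm

2549.2


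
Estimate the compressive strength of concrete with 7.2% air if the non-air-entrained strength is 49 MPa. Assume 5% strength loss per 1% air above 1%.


Strength loss = (7.2 - 1) * 5 = 31.0%
f'c = 49 * (1 - 31.0/100)
= 33.81 MPa

33.81


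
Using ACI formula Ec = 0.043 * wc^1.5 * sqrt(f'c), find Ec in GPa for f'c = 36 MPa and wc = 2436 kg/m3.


Ec = 0.043 * 2436^1.5 * sqrt(36) / 1000
= 31.02 GPa

31.02


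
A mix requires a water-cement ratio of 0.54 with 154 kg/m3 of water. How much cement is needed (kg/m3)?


Cement = water / (w/c)
= 154 / 0.54
= 285.2 kg/m3

285.2


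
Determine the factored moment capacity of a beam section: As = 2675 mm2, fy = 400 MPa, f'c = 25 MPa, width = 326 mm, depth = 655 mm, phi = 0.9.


a = As * fy / (0.85 * f'c * b)
= 2675 * 400 / (0.85 * 25 * 326)
= 154.4569 mm
Mn = As * fy * (d - a/2) / 10^6
= 618.2156 kN-m
phi*Mn = 0.9 * 618.2156 = 556.39 kN-m

556.39


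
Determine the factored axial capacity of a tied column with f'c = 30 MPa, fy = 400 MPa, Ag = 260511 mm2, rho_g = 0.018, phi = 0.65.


Ast = rho * Ag = 0.018 * 260511 = 4689.198 mm2
phi*Pn = 0.65 * 0.80 * (0.85 * 30 * (260511 - 4689.198) + 400 * 4689.198) / 1000
= 4367.55 kN

4367.55


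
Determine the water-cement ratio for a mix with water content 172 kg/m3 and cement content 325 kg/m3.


w/c = water / cement
w/c = 172 / 325 = 0.529

0.529


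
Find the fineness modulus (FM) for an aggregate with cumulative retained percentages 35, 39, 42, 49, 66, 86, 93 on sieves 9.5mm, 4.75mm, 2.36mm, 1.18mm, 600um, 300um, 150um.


FM = sum(cumulative % retained) / 100
= 410 / 100
= 4.1

4.1


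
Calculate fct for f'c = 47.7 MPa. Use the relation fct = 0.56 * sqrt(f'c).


fct = 0.56 * sqrt(47.7)
= 0.56 * 6.907
= 3.868 MPa

3.868


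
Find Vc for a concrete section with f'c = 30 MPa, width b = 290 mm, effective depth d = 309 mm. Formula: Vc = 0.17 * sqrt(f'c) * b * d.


Vc = 0.17 * sqrt(30) * 290 * 309 / 1000
= 83.44 kN

83.44


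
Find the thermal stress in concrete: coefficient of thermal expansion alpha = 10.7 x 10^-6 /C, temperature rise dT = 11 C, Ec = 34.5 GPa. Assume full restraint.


sigma = alpha * dT * Ec
= 10.7e-6 * 11 * 34.5 * 1000
= 4.061 MPa

4.061


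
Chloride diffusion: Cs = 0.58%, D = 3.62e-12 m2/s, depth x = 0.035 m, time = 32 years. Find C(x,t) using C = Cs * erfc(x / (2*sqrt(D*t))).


t_seconds = 32 * 365.25 * 24 * 3600 = 1009843200.0 s
arg = 0.035 / (2 * sqrt(3.62e-12 * 1009843200.0))
= 0.2894
erfc(0.2894) = 0.6823
C = 0.58 * 0.6823 = 0.3957%

0.3957


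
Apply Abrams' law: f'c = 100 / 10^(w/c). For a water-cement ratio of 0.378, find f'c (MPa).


f'c = 100 / 10^0.378
= 100 / 2.388
= 41.88 MPa

41.88


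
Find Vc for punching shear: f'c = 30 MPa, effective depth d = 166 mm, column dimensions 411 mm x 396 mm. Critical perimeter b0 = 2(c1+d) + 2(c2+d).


b0 = 2*(411 + 166) + 2*(396 + 166) = 2278 mm
Vc = 0.33 * sqrt(30) * 2278 * 166 / 1000
= 683.5 kN

683.5


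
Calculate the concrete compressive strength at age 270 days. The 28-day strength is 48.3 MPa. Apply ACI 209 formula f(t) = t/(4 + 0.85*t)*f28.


f(270) = 270 / (4 + 0.85 * 270) * 48.3
= 270 / 233.5 * 48.3
= 55.85 MPa

55.85


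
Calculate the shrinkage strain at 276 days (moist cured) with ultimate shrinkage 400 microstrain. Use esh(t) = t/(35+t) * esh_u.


esh(276) = 276 / (35 + 276) * 400
= 276 / 311 * 400
= 355.0 microstrain

355.0


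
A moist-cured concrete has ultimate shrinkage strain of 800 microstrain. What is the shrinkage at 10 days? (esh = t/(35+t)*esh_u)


esh(10) = 10 / (35 + 10) * 800
= 10 / 45 * 800
= 177.8 microstrain

177.8


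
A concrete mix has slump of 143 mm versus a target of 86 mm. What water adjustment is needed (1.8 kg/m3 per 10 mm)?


Difference = 86 - 143 = -57 mm
Water adjustment = -57 * 1.8 / 10 = -10.3 kg/m3

-10.3


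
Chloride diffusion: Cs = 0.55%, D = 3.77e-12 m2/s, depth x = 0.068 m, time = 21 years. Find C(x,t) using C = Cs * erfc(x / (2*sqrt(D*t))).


t_seconds = 21 * 365.25 * 24 * 3600 = 662709600.0 s
arg = 0.068 / (2 * sqrt(3.77e-12 * 662709600.0))
= 0.6802
erfc(0.6802) = 0.3361
C = 0.55 * 0.3361 = 0.1848%

0.1848


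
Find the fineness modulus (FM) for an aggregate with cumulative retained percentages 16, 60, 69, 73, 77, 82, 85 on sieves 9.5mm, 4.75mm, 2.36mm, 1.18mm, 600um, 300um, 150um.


FM = sum(cumulative % retained) / 100
= 462 / 100
= 4.62

4.62


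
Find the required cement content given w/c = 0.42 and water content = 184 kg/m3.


Cement = water / (w/c)
= 184 / 0.42
= 438.1 kg/m3

438.1


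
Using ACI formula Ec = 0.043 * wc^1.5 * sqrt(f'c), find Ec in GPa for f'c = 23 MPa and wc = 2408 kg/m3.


Ec = 0.043 * 2408^1.5 * sqrt(23) / 1000
= 24.37 GPa

24.37


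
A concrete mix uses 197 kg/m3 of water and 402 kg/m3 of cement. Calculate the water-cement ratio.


w/c = water / cement
w/c = 197 / 402 = 0.49

0.49


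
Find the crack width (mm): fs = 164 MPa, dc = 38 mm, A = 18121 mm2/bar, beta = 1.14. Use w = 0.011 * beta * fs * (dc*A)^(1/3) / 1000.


w = 0.011 * beta * fs * (dc * A)^(1/3) / 1000
= 0.011 * 1.14 * 164 * (38 * 18121)^(1/3) / 1000
= 0.182 mm

0.182


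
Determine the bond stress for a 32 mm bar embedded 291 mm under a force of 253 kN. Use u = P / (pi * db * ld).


u = P / (pi * db * ld)
= 253 * 1000 / (pi * 32 * 291)
= 8.648 MPa

8.648


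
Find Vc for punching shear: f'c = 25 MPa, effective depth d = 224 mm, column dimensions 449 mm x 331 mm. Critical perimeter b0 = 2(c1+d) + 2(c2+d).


b0 = 2*(449 + 224) + 2*(331 + 224) = 2456 mm
Vc = 0.33 * sqrt(25) * 2456 * 224 / 1000
= 907.74 kN

907.74


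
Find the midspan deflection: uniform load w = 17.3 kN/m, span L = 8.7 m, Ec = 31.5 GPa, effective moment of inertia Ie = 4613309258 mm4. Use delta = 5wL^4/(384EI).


Convert: L = 8.7 m = 8700 mm, Ec = 31.5 GPa = 31500 MPa
delta = 5 * 17.3 * 8700^4 / (384 * 31500 * 4613309258)
= 8.88 mm

8.88


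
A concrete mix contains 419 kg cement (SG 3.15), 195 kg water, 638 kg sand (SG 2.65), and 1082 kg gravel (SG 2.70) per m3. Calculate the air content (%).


Vol cement = 419 / (3.15 * 1000) = 0.133016 m3
Vol water = 195 / 1000 = 0.195 m3
Vol sand = 638 / (2.65 * 1000) = 0.240755 m3
Vol gravel = 1082 / (2.70 * 1000) = 0.400741 m3
Total solid + water volume = 0.969511 m3
Air = (1 - 0.969511) * 100 = 3.05%

3.05


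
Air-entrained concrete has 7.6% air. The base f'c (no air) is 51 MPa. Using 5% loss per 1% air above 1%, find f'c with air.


Strength loss = (7.6 - 1) * 5 = 33.0%
f'c = 51 * (1 - 33.0/100)
= 34.17 MPa

34.17


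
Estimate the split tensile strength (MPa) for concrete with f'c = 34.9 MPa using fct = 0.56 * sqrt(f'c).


fct = 0.56 * sqrt(34.9)
= 0.56 * 5.908
= 3.308 MPa

3.308


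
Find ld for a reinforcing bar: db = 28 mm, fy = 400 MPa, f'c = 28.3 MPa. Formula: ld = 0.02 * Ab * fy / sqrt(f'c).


Ab = pi * 28^2 / 4 = 615.752 mm2
ld = 0.02 * 615.752 * 400 / sqrt(28.3)
= 926.0 mm

926.0


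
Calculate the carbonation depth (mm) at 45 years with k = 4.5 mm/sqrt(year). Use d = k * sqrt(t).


depth = k * sqrt(t)
= 4.5 * sqrt(45)
= 30.19 mm

30.19


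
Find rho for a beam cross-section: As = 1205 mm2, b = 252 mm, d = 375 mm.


rho = As / (b * d)
= 1205 / (252 * 375)
= 0.0128

0.0128


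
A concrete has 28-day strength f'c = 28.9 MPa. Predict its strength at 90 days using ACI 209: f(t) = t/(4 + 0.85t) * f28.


f(90) = 90 / (4 + 0.85 * 90) * 28.9
= 90 / 80.5 * 28.9
= 32.31 MPa

32.31


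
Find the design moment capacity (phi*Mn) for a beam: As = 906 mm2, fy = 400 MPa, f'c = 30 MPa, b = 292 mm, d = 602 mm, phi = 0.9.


a = As * fy / (0.85 * f'c * b)
= 906 * 400 / (0.85 * 30 * 292)
= 48.6704 mm
Mn = As * fy * (d - a/2) / 10^6
= 209.3457 kN-m
phi*Mn = 0.9 * 209.3457 = 188.41 kN-m

188.41
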